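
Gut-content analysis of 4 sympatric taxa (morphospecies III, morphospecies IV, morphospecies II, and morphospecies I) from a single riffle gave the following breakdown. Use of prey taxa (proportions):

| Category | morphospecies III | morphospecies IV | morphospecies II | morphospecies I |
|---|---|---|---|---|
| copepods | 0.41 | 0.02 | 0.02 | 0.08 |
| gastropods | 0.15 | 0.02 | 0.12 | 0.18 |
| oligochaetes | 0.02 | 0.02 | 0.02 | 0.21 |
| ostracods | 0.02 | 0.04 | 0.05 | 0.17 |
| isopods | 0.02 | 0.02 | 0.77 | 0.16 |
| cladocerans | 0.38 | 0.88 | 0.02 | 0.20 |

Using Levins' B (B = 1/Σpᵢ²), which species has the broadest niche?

morphospecies I

Σp_IIIᵢ² = 0.41² + 0.15² + 0.02² + 0.02² + 0.02² + 0.38² = 0.1681 + 0.0225 + 0.0004 + 0.0004 + 0.0004 + 0.1444 = 0.3362
B_III = 1 / 0.3362 = 2.9744
Σp_IVᵢ² = 0.02² + 0.02² + 0.02² + 0.04² + 0.02² + 0.88² = 0.0004 + 0.0004 + 0.0004 + 0.0016 + 0.0004 + 0.7744 = 0.7776
B_IV = 1 / 0.7776 = 1.2860
Σp_IIᵢ² = 0.02² + 0.12² + 0.02² + 0.05² + 0.77² + 0.02² = 0.0004 + 0.0144 + 0.0004 + 0.0025 + 0.5929 + 0.0004 = 0.6110
B_II = 1 / 0.6110 = 1.6367
Σp_Iᵢ² = 0.08² + 0.18² + 0.21² + 0.17² + 0.16² + 0.20² = 0.0064 + 0.0324 + 0.0441 + 0.0289 + 0.0256 + 0.0400 = 0.1774
B_I = 1 / 0.1774 = 5.6370
Highest B → broadest niche (most generalist): morphospecies I (B = 5.64).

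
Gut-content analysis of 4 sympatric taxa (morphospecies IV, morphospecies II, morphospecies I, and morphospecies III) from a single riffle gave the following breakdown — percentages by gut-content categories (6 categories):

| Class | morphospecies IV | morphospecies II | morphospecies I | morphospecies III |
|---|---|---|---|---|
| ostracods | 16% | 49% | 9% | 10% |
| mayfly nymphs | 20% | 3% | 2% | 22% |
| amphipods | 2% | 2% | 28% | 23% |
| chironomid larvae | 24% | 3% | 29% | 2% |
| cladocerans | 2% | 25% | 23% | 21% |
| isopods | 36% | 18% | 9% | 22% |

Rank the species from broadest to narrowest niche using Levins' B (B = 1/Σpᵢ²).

Convert percentages to proportions (divide by 100).
Σp_IVᵢ² = 0.16² + 0.20² + 0.02² + 0.24² + 0.02² + 0.36² = 0.0256 + 0.0400 + 0.0004 + 0.0576 + 0.0004 + 0.1296 = 0.2536
B_IV = 1 / 0.2536 = 3.9432
Σp_IIᵢ² = 0.49² + 0.03² + 0.02² + 0.03² + 0.25² + 0.18² = 0.2401 + 0.0009 + 0.0004 + 0.0009 + 0.0625 + 0.0324 = 0.3372
B_II = 1 / 0.3372 = 2.9656
Σp_Iᵢ² = 0.09² + 0.02² + 0.28² + 0.29² + 0.23² + 0.09² = 0.0081 + 0.0004 + 0.0784 + 0.0841 + 0.0529 + 0.0081 = 0.2320
B_I = 1 / 0.2320 = 4.3103
Σp_IIIᵢ² = 0.10² + 0.22² + 0.23² + 0.02² + 0.21² + 0.22² = 0.0100 + 0.0484 + 0.0529 + 0.0004 + 0.0441 + 0.0484 = 0.2042
B_III = 1 / 0.2042 = 4.8972
Ranking by B (broadest → narrowest): morphospecies III (4.90) > morphospecies I (4.31) > morphospecies IV (3.94) > morphospecies II (2.97)

morphospecies III > morphospecies I > morphospecies IV > morphospecies II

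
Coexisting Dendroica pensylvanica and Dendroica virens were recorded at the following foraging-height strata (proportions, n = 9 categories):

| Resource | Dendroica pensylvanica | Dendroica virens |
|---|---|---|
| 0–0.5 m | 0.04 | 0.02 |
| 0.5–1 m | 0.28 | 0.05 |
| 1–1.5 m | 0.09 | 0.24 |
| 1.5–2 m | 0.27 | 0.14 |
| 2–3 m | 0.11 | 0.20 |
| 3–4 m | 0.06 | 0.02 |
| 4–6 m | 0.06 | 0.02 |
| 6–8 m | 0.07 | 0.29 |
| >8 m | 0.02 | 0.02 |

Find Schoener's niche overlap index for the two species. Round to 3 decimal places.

0.540

Σ|p₁ᵢ − p₂ᵢ| = 0.02 + 0.23 + 0.15 + 0.13 + 0.09 + 0.04 + 0.04 + 0.22 + 0.00 = 0.92
D = 1 − ½ × 0.92 = 1 − 0.460 = 0.54000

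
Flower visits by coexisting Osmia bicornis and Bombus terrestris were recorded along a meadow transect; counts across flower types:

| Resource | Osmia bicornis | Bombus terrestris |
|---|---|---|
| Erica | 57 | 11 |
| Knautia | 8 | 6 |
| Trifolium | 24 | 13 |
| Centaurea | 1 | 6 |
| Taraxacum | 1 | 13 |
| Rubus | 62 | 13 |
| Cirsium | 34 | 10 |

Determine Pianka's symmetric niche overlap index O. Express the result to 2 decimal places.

Proportions for Osmia bicornis (n=187): 57/187=0.3048, 8/187=0.0428, 24/187=0.1283, 1/187=0.0053, 1/187=0.0053, 62/187=0.3316, 34/187=0.1818
Proportions for Bombus terrestris (n=72): 11/72=0.1528, 6/72=0.0833, 13/72=0.1806, 6/72=0.0833, 13/72=0.1806, 13/72=0.1806, 10/72=0.1389
Σ p₁ᵢp₂ᵢ = 0.046573 + 0.003565 + 0.023171 + 0.000441 + 0.000957 + 0.059887 + 0.025252 = 0.159846
Σp_1ᵢ² = 0.3048² + 0.0428² + 0.1283² + 0.0053² + 0.0053² + 0.3316² + 0.1818² = 0.092903 + 0.001832 + 0.016461 + 0.000028 + 0.000028 + 0.109959 + 0.033051 = 0.254262
Σp_2ᵢ² = 0.1528² + 0.0833² + 0.1806² + 0.0833² + 0.1806² + 0.1806² + 0.1389² = 0.023348 + 0.006939 + 0.032616 + 0.006939 + 0.032616 + 0.032616 + 0.019293 = 0.154367
O = 0.159846 / √(0.254262 × 0.154367) = 0.159846 / 0.1981153 = 0.8068

0.81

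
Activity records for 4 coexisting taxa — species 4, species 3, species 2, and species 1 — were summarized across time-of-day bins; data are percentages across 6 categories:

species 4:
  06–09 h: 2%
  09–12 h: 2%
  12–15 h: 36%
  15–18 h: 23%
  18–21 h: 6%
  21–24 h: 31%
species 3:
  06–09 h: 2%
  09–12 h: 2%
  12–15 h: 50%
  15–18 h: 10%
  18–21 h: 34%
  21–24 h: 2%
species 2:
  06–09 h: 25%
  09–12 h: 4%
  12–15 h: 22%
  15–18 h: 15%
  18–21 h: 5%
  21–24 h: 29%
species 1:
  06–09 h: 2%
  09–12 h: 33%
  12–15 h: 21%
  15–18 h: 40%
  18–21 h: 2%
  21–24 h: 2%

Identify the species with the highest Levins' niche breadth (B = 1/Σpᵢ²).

species 2

Convert percentages to proportions (divide by 100).
Σp_4ᵢ² = 0.02² + 0.02² + 0.36² + 0.23² + 0.06² + 0.31² = 0.0004 + 0.0004 + 0.1296 + 0.0529 + 0.0036 + 0.0961 = 0.2830
B_4 = 1 / 0.2830 = 3.5336
Σp_3ᵢ² = 0.02² + 0.02² + 0.50² + 0.10² + 0.34² + 0.02² = 0.0004 + 0.0004 + 0.2500 + 0.0100 + 0.1156 + 0.0004 = 0.3768
B_3 = 1 / 0.3768 = 2.6539
Σp_2ᵢ² = 0.25² + 0.04² + 0.22² + 0.15² + 0.05² + 0.29² = 0.0625 + 0.0016 + 0.0484 + 0.0225 + 0.0025 + 0.0841 = 0.2216
B_2 = 1 / 0.2216 = 4.5126
Σp_1ᵢ² = 0.02² + 0.33² + 0.21² + 0.40² + 0.02² + 0.02² = 0.0004 + 0.1089 + 0.0441 + 0.1600 + 0.0004 + 0.0004 = 0.3142
B_1 = 1 / 0.3142 = 3.1827
Highest B → broadest niche (most generalist): species 2 (B = 4.51).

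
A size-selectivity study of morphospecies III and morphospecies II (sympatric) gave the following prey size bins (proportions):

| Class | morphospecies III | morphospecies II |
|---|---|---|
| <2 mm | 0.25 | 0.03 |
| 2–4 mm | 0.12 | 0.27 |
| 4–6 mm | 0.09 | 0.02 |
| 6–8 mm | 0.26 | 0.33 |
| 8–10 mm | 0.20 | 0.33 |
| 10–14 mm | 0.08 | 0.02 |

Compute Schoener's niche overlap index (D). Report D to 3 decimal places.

0.650

Σ|p₁ᵢ − p₂ᵢ| = 0.22 + 0.15 + 0.07 + 0.07 + 0.13 + 0.06 = 0.70
D = 1 − ½ × 0.70 = 1 − 0.350 = 0.65000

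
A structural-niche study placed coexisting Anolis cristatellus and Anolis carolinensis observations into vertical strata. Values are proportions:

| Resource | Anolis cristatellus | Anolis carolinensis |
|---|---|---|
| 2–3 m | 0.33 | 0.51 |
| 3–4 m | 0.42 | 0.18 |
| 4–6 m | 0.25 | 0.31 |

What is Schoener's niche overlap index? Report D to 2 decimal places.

Σ|p₁ᵢ − p₂ᵢ| = 0.18 + 0.24 + 0.06 = 0.48
D = 1 − ½ × 0.48 = 1 − 0.240 = 0.7600

0.76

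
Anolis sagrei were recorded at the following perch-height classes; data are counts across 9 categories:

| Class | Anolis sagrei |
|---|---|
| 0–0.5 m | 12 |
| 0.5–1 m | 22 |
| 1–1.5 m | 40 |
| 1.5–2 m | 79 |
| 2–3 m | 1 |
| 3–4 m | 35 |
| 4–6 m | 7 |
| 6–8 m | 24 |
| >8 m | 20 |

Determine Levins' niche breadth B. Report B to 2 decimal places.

5.37

Proportions for Anolis sagrei (n=240): 12/240=0.0500, 22/240=0.0917, 40/240=0.1667, 79/240=0.3292, 1/240=0.0042, 35/240=0.1458, 7/240=0.0292, 24/240=0.1000, 20/240=0.0833
Σpᵢ² = 0.0500² + 0.0917² + 0.1667² + 0.3292² + 0.0042² + 0.1458² + 0.0292² + 0.1000² + 0.0833² = 0.002500 + 0.008409 + 0.027789 + 0.108373 + 0.000018 + 0.021258 + 0.000853 + 0.010000 + 0.006939 = 0.186139
B = 1 / 0.186139 = 5.3723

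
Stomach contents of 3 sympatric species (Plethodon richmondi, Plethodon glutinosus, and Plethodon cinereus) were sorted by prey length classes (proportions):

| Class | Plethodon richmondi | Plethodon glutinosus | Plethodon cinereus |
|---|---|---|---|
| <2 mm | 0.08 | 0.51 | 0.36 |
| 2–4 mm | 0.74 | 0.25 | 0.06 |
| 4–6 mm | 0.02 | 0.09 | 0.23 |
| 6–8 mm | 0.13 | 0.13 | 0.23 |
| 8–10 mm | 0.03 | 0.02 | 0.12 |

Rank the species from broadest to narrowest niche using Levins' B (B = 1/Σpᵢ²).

Σp_richᵢ² = 0.08² + 0.74² + 0.02² + 0.13² + 0.03² = 0.0064 + 0.5476 + 0.0004 + 0.0169 + 0.0009 = 0.5722
B_rich = 1 / 0.5722 = 1.7476
Σp_glutᵢ² = 0.51² + 0.25² + 0.09² + 0.13² + 0.02² = 0.2601 + 0.0625 + 0.0081 + 0.0169 + 0.0004 = 0.3480
B_glut = 1 / 0.3480 = 2.8736
Σp_cineᵢ² = 0.36² + 0.06² + 0.23² + 0.23² + 0.12² = 0.1296 + 0.0036 + 0.0529 + 0.0529 + 0.0144 = 0.2534
B_cine = 1 / 0.2534 = 3.9463
Ranking by B (broadest → narrowest): Plethodon cinereus (3.95) > Plethodon glutinosus (2.87) > Plethodon richmondi (1.75)

Plethodon cinereus > Plethodon glutinosus > Plethodon richmondi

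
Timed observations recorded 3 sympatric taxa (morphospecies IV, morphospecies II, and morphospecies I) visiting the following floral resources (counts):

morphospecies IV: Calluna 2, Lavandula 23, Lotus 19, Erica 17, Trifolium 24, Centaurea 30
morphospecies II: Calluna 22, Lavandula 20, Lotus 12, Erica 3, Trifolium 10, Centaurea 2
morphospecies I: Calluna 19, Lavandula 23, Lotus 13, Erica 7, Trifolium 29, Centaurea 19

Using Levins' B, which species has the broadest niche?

morphospecies I

Proportions for morphospecies IV (n=115): 2/115=0.0174, 23/115=0.2000, 19/115=0.1652, 17/115=0.1478, 24/115=0.2087, 30/115=0.2609
Proportions for morphospecies II (n=69): 22/69=0.3188, 20/69=0.2899, 12/69=0.1739, 3/69=0.0435, 10/69=0.1449, 2/69=0.0290
Proportions for morphospecies I (n=110): 19/110=0.1727, 23/110=0.2091, 13/110=0.1182, 7/110=0.0636, 29/110=0.2636, 19/110=0.1727
Σp_IVᵢ² = 0.0174² + 0.2000² + 0.1652² + 0.1478² + 0.2087² + 0.2609² = 0.000303 + 0.040000 + 0.027291 + 0.021845 + 0.043556 + 0.068069 = 0.201064
B_IV = 1 / 0.201064 = 4.9735
Σp_IIᵢ² = 0.3188² + 0.2899² + 0.1739² + 0.0435² + 0.1449² + 0.0290² = 0.101633 + 0.084042 + 0.030241 + 0.001892 + 0.020996 + 0.000841 = 0.239645
B_II = 1 / 0.239645 = 4.1728
Σp_Iᵢ² = 0.1727² + 0.2091² + 0.1182² + 0.0636² + 0.2636² + 0.1727² = 0.029825 + 0.043723 + 0.013971 + 0.004045 + 0.069485 + 0.029825 = 0.190874
B_I = 1 / 0.190874 = 5.2391
Highest B → broadest niche (most generalist): morphospecies I (B = 5.24).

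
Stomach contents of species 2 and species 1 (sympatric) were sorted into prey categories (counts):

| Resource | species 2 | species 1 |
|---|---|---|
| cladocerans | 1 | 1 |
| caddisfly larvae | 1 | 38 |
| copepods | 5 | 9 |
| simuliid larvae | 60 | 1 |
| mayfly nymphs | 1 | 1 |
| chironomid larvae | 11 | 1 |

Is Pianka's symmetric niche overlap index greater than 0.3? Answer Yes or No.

No

Proportions for species 2 (n=79): 1/79=0.0127, 1/79=0.0127, 5/79=0.0633, 60/79=0.7595, 1/79=0.0127, 11/79=0.1392
Proportions for species 1 (n=51): 1/51=0.0196, 38/51=0.7451, 9/51=0.1765, 1/51=0.0196, 1/51=0.0196, 1/51=0.0196
Σ p₁ᵢp₂ᵢ = 0.000249 + 0.009463 + 0.011172 + 0.014886 + 0.000249 + 0.002728 = 0.038747
Σp_1ᵢ² = 0.0127² + 0.0127² + 0.0633² + 0.7595² + 0.0127² + 0.1392² = 0.000161 + 0.000161 + 0.004007 + 0.576840 + 0.000161 + 0.019377 = 0.600707
Σp_2ᵢ² = 0.0196² + 0.7451² + 0.1765² + 0.0196² + 0.0196² + 0.0196² = 0.000384 + 0.555174 + 0.031152 + 0.000384 + 0.000384 + 0.000384 = 0.587862
O = 0.038747 / √(0.600707 × 0.587862) = 0.038747 / 0.5942498 = 0.0652
O = 0.0652 < 0.3 → No.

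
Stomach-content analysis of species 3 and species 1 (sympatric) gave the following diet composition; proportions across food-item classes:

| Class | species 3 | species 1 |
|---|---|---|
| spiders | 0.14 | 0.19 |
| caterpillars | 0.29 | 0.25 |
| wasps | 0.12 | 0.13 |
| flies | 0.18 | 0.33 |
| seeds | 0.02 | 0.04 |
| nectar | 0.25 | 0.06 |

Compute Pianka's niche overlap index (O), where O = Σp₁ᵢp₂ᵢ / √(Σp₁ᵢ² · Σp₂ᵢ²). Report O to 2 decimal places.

Σ p₁ᵢp₂ᵢ = 0.0266 + 0.0725 + 0.0156 + 0.0594 + 0.0008 + 0.0150 = 0.1899
Σp_1ᵢ² = 0.14² + 0.29² + 0.12² + 0.18² + 0.02² + 0.25² = 0.0196 + 0.0841 + 0.0144 + 0.0324 + 0.0004 + 0.0625 = 0.2134
Σp_2ᵢ² = 0.19² + 0.25² + 0.13² + 0.33² + 0.04² + 0.06² = 0.0361 + 0.0625 + 0.0169 + 0.1089 + 0.0016 + 0.0036 = 0.2296
O = 0.1899 / √(0.2134 × 0.2296) = 0.1899 / 0.22135 = 0.8579

0.86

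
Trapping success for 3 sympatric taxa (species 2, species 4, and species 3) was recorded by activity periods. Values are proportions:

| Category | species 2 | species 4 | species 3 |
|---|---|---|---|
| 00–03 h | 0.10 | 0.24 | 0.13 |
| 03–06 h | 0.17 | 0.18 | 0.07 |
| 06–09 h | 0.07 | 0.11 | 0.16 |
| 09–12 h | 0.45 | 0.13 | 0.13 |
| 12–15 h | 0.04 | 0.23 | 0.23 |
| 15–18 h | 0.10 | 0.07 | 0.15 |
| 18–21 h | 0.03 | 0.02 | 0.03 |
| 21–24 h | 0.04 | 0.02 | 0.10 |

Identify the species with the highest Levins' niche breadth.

Σp_2ᵢ² = 0.10² + 0.17² + 0.07² + 0.45² + 0.04² + 0.10² + 0.03² + 0.04² = 0.0100 + 0.0289 + 0.0049 + 0.2025 + 0.0016 + 0.0100 + 0.0009 + 0.0016 = 0.2604
B_2 = 1 / 0.2604 = 3.8402
Σp_4ᵢ² = 0.24² + 0.18² + 0.11² + 0.13² + 0.23² + 0.07² + 0.02² + 0.02² = 0.0576 + 0.0324 + 0.0121 + 0.0169 + 0.0529 + 0.0049 + 0.0004 + 0.0004 = 0.1776
B_4 = 1 / 0.1776 = 5.6306
Σp_3ᵢ² = 0.13² + 0.07² + 0.16² + 0.13² + 0.23² + 0.15² + 0.03² + 0.10² = 0.0169 + 0.0049 + 0.0256 + 0.0169 + 0.0529 + 0.0225 + 0.0009 + 0.0100 = 0.1506
B_3 = 1 / 0.1506 = 6.6401
Highest B → broadest niche (most generalist): species 3 (B = 6.64).

species 3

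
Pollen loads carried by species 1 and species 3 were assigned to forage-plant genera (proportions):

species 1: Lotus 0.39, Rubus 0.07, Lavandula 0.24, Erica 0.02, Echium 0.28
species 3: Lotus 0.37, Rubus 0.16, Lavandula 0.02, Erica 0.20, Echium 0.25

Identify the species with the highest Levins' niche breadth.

Σp_1ᵢ² = 0.39² + 0.07² + 0.24² + 0.02² + 0.28² = 0.1521 + 0.0049 + 0.0576 + 0.0004 + 0.0784 = 0.2934
B_1 = 1 / 0.2934 = 3.4083
Σp_3ᵢ² = 0.37² + 0.16² + 0.02² + 0.20² + 0.25² = 0.1369 + 0.0256 + 0.0004 + 0.0400 + 0.0625 = 0.2654
B_3 = 1 / 0.2654 = 3.7679
Highest B → broadest niche (most generalist): species 3 (B = 3.77).

species 3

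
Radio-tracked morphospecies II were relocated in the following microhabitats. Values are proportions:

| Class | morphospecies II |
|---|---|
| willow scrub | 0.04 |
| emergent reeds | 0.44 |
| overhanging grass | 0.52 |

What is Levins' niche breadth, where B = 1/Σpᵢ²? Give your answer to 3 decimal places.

Σpᵢ² = 0.04² + 0.44² + 0.52² = 0.0016 + 0.1936 + 0.2704 = 0.4656
B = 1 / 0.4656 = 2.14777

2.148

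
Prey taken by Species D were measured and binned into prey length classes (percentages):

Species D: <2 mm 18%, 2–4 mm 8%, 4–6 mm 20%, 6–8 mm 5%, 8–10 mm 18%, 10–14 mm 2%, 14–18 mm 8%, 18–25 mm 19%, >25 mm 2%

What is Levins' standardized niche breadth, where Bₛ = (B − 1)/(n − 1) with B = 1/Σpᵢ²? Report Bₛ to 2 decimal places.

0.67

Convert percentages to proportions (divide by 100).
Σpᵢ² = 0.18² + 0.08² + 0.20² + 0.05² + 0.18² + 0.02² + 0.08² + 0.19² + 0.02² = 0.0324 + 0.0064 + 0.0400 + 0.0025 + 0.0324 + 0.0004 + 0.0064 + 0.0361 + 0.0004 = 0.1570
B = 1 / 0.1570 = 6.3694
Bₛ = (B − 1)/(n − 1) = (6.3694 − 1)/(9 − 1) = 5.3694/8 = 0.6712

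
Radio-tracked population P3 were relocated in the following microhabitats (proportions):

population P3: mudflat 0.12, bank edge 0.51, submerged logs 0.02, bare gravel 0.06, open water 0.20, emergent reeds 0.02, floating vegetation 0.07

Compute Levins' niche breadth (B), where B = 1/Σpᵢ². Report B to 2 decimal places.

Σpᵢ² = 0.12² + 0.51² + 0.02² + 0.06² + 0.20² + 0.02² + 0.07² = 0.0144 + 0.2601 + 0.0004 + 0.0036 + 0.0400 + 0.0004 + 0.0049 = 0.3238
B = 1 / 0.3238 = 3.0883

3.09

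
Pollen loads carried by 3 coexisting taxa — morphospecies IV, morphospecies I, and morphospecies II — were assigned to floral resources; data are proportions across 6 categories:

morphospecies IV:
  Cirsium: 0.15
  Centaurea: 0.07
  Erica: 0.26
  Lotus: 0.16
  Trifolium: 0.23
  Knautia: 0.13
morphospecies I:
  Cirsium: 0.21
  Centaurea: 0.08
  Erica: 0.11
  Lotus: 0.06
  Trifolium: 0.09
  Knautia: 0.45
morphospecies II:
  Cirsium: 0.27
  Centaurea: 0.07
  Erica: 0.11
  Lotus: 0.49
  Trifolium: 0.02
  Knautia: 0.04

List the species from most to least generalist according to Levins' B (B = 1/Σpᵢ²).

Σp_IVᵢ² = 0.15² + 0.07² + 0.26² + 0.16² + 0.23² + 0.13² = 0.0225 + 0.0049 + 0.0676 + 0.0256 + 0.0529 + 0.0169 = 0.1904
B_IV = 1 / 0.1904 = 5.2521
Σp_Iᵢ² = 0.21² + 0.08² + 0.11² + 0.06² + 0.09² + 0.45² = 0.0441 + 0.0064 + 0.0121 + 0.0036 + 0.0081 + 0.2025 = 0.2768
B_I = 1 / 0.2768 = 3.6127
Σp_IIᵢ² = 0.27² + 0.07² + 0.11² + 0.49² + 0.02² + 0.04² = 0.0729 + 0.0049 + 0.0121 + 0.2401 + 0.0004 + 0.0016 = 0.3320
B_II = 1 / 0.3320 = 3.0120
Ranking by B (broadest → narrowest): morphospecies IV (5.25) > morphospecies I (3.61) > morphospecies II (3.01)

morphospecies IV > morphospecies I > morphospecies II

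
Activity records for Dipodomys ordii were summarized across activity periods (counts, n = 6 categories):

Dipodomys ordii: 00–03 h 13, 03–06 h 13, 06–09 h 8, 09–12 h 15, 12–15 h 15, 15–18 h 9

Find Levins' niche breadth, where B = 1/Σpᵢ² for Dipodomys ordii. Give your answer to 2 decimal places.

5.71

Proportions for Dipodomys ordii (n=73): 13/73=0.1781, 13/73=0.1781, 8/73=0.1096, 15/73=0.2055, 15/73=0.2055, 9/73=0.1233
Σpᵢ² = 0.1781² + 0.1781² + 0.1096² + 0.2055² + 0.2055² + 0.1233² = 0.031720 + 0.031720 + 0.012012 + 0.042230 + 0.042230 + 0.015203 = 0.175115
B = 1 / 0.175115 = 5.7105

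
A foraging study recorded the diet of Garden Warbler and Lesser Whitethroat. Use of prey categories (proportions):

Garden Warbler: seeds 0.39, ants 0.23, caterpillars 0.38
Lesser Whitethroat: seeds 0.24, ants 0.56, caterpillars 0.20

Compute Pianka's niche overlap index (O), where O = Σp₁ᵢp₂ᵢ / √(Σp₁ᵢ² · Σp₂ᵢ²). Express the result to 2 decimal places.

0.79

Σ p₁ᵢp₂ᵢ = 0.0936 + 0.1288 + 0.0760 = 0.2984
Σp_1ᵢ² = 0.39² + 0.23² + 0.38² = 0.1521 + 0.0529 + 0.1444 = 0.3494
Σp_2ᵢ² = 0.24² + 0.56² + 0.20² = 0.0576 + 0.3136 + 0.0400 = 0.4112
O = 0.2984 / √(0.3494 × 0.4112) = 0.2984 / 0.37904 = 0.7873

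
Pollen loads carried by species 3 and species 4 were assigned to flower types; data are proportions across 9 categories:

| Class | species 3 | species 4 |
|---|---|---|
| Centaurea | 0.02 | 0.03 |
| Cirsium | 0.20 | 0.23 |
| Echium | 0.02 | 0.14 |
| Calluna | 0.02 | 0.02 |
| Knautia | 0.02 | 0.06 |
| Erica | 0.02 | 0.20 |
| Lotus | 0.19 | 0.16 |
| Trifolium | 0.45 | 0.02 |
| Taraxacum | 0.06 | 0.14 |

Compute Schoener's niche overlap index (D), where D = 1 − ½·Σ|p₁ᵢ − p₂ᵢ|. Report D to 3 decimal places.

Σ|p₁ᵢ − p₂ᵢ| = 0.01 + 0.03 + 0.12 + 0.00 + 0.04 + 0.18 + 0.03 + 0.43 + 0.08 = 0.92
D = 1 − ½ × 0.92 = 1 − 0.460 = 0.54000

0.540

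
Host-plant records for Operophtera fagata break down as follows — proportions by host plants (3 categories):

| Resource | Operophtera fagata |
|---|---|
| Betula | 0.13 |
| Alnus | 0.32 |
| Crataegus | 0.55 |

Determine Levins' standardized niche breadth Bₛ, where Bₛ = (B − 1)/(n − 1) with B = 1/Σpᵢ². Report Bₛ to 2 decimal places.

Σpᵢ² = 0.13² + 0.32² + 0.55² = 0.0169 + 0.1024 + 0.3025 = 0.4218
B = 1 / 0.4218 = 2.3708
Bₛ = (B − 1)/(n − 1) = (2.3708 − 1)/(3 − 1) = 1.3708/2 = 0.6854

0.69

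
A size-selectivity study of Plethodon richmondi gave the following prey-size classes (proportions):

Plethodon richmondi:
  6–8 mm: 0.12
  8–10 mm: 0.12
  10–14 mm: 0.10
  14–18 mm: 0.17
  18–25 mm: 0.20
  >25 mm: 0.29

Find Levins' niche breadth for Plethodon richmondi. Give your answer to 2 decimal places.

Σpᵢ² = 0.12² + 0.12² + 0.10² + 0.17² + 0.20² + 0.29² = 0.0144 + 0.0144 + 0.0100 + 0.0289 + 0.0400 + 0.0841 = 0.1918
B = 1 / 0.1918 = 5.2138

5.21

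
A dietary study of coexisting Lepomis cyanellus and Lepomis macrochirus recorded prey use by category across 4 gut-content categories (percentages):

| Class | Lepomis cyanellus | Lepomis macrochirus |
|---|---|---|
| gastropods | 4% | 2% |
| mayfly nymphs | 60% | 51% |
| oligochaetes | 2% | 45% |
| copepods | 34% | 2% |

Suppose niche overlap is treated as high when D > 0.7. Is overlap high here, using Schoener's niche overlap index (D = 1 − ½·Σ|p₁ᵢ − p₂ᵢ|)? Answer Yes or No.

Convert percentages to proportions (divide by 100).
Σ|p₁ᵢ − p₂ᵢ| = 0.02 + 0.09 + 0.43 + 0.32 = 0.86
D = 1 − ½ × 0.86 = 1 − 0.430 = 0.5700
D = 0.5700 < 0.7 → No.

No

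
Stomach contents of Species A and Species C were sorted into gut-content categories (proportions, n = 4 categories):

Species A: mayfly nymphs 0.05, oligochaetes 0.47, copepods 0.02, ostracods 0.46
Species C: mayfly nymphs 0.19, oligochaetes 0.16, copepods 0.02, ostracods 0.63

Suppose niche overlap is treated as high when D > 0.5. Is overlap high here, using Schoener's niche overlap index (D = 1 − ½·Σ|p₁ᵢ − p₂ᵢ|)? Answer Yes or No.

Σ|p₁ᵢ − p₂ᵢ| = 0.14 + 0.31 + 0.00 + 0.17 = 0.62
D = 1 − ½ × 0.62 = 1 − 0.310 = 0.6900
D = 0.6900 > 0.5 → Yes.

Yes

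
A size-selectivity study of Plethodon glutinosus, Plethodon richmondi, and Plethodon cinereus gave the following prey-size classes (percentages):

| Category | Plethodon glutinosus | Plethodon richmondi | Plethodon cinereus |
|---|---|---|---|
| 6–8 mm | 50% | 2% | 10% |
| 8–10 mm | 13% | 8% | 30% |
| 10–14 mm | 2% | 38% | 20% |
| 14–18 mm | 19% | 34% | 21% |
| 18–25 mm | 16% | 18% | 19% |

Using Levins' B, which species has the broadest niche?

Plethodon cinereus

Convert percentages to proportions (divide by 100).
Σp_glutᵢ² = 0.50² + 0.13² + 0.02² + 0.19² + 0.16² = 0.2500 + 0.0169 + 0.0004 + 0.0361 + 0.0256 = 0.3290
B_glut = 1 / 0.3290 = 3.0395
Σp_richᵢ² = 0.02² + 0.08² + 0.38² + 0.34² + 0.18² = 0.0004 + 0.0064 + 0.1444 + 0.1156 + 0.0324 = 0.2992
B_rich = 1 / 0.2992 = 3.3422
Σp_cineᵢ² = 0.10² + 0.30² + 0.20² + 0.21² + 0.19² = 0.0100 + 0.0900 + 0.0400 + 0.0441 + 0.0361 = 0.2202
B_cine = 1 / 0.2202 = 4.5413
Highest B → broadest niche (most generalist): Plethodon cinereus (B = 4.54).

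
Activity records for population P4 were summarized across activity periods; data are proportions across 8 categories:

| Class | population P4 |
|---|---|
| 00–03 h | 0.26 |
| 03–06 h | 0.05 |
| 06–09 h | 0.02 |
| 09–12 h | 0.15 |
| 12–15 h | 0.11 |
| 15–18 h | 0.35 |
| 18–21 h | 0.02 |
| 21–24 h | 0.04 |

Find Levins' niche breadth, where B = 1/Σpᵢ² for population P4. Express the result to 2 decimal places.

4.36

Σpᵢ² = 0.26² + 0.05² + 0.02² + 0.15² + 0.11² + 0.35² + 0.02² + 0.04² = 0.0676 + 0.0025 + 0.0004 + 0.0225 + 0.0121 + 0.1225 + 0.0004 + 0.0016 = 0.2296
B = 1 / 0.2296 = 4.3554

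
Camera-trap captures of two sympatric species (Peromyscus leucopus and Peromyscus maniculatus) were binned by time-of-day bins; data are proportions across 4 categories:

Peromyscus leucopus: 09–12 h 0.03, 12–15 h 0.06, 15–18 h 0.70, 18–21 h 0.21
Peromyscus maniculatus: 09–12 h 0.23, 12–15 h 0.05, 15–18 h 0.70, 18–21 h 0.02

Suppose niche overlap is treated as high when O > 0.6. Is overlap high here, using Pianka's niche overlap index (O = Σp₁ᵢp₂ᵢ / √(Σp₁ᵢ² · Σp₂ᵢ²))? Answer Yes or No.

Yes

Σ p₁ᵢp₂ᵢ = 0.0069 + 0.0030 + 0.4900 + 0.0042 = 0.5041
Σp_1ᵢ² = 0.03² + 0.06² + 0.70² + 0.21² = 0.0009 + 0.0036 + 0.4900 + 0.0441 = 0.5386
Σp_2ᵢ² = 0.23² + 0.05² + 0.70² + 0.02² = 0.0529 + 0.0025 + 0.4900 + 0.0004 = 0.5458
O = 0.5041 / √(0.5386 × 0.5458) = 0.5041 / 0.54219 = 0.9297
O = 0.9297 > 0.6 → Yes.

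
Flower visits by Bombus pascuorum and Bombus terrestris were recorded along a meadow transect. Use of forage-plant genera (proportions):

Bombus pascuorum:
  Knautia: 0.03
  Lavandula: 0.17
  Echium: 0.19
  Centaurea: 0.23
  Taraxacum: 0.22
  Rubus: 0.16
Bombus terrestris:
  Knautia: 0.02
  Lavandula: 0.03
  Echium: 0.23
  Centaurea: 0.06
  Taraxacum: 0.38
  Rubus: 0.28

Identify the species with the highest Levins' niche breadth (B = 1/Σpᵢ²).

Bombus pascuorum

Σp_pascᵢ² = 0.03² + 0.17² + 0.19² + 0.23² + 0.22² + 0.16² = 0.0009 + 0.0289 + 0.0361 + 0.0529 + 0.0484 + 0.0256 = 0.1928
B_pasc = 1 / 0.1928 = 5.1867
Σp_terrᵢ² = 0.02² + 0.03² + 0.23² + 0.06² + 0.38² + 0.28² = 0.0004 + 0.0009 + 0.0529 + 0.0036 + 0.1444 + 0.0784 = 0.2806
B_terr = 1 / 0.2806 = 3.5638
Highest B → broadest niche (most generalist): Bombus pascuorum (B = 5.19).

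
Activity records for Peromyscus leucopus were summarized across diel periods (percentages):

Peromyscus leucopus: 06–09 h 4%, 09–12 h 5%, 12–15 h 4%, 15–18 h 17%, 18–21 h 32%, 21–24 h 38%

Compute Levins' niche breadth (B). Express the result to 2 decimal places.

3.55

Convert percentages to proportions (divide by 100).
Σpᵢ² = 0.04² + 0.05² + 0.04² + 0.17² + 0.32² + 0.38² = 0.0016 + 0.0025 + 0.0016 + 0.0289 + 0.1024 + 0.1444 = 0.2814
B = 1 / 0.2814 = 3.5537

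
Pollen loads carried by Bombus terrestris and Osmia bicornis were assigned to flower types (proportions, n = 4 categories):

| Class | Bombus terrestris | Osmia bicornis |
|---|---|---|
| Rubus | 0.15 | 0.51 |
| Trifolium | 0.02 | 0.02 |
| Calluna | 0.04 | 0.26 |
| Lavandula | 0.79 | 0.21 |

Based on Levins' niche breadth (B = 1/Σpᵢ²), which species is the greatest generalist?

Osmia bicornis

Σp_terrᵢ² = 0.15² + 0.02² + 0.04² + 0.79² = 0.0225 + 0.0004 + 0.0016 + 0.6241 = 0.6486
B_terr = 1 / 0.6486 = 1.5418
Σp_bicoᵢ² = 0.51² + 0.02² + 0.26² + 0.21² = 0.2601 + 0.0004 + 0.0676 + 0.0441 = 0.3722
B_bico = 1 / 0.3722 = 2.6867
Highest B → broadest niche (most generalist): Osmia bicornis (B = 2.69).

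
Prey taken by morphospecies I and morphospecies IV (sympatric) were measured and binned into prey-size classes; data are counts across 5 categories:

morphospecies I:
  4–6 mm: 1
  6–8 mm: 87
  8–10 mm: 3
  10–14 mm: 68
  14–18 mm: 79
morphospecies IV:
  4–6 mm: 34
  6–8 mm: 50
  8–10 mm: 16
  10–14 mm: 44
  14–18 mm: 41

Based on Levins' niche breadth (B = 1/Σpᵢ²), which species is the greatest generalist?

morphospecies IV

Proportions for morphospecies I (n=238): 1/238=0.0042, 87/238=0.3655, 3/238=0.0126, 68/238=0.2857, 79/238=0.3319
Proportions for morphospecies IV (n=185): 34/185=0.1838, 50/185=0.2703, 16/185=0.0865, 44/185=0.2378, 41/185=0.2216
Σp_Iᵢ² = 0.0042² + 0.3655² + 0.0126² + 0.2857² + 0.3319² = 0.000018 + 0.133590 + 0.000159 + 0.081624 + 0.110158 = 0.325549
B_I = 1 / 0.325549 = 3.0717
Σp_IVᵢ² = 0.1838² + 0.2703² + 0.0865² + 0.2378² + 0.2216² = 0.033782 + 0.073062 + 0.007482 + 0.056549 + 0.049107 = 0.219982
B_IV = 1 / 0.219982 = 4.5458
Highest B → broadest niche (most generalist): morphospecies IV (B = 4.55).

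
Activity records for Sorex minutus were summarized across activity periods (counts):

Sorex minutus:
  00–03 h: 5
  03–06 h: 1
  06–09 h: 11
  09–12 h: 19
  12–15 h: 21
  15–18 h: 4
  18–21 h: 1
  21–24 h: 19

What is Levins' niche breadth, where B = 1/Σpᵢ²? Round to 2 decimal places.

Proportions for Sorex minutus (n=81): 5/81=0.0617, 1/81=0.0123, 11/81=0.1358, 19/81=0.2346, 21/81=0.2593, 4/81=0.0494, 1/81=0.0123, 19/81=0.2346
Σpᵢ² = 0.0617² + 0.0123² + 0.1358² + 0.2346² + 0.2593² + 0.0494² + 0.0123² + 0.2346² = 0.003807 + 0.000151 + 0.018442 + 0.055037 + 0.067236 + 0.002440 + 0.000151 + 0.055037 = 0.202301
B = 1 / 0.202301 = 4.9431

4.94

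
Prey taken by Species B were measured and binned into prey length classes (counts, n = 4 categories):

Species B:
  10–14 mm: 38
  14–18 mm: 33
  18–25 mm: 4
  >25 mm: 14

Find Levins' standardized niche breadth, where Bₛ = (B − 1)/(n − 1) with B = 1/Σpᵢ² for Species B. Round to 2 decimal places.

Proportions for Species B (n=89): 38/89=0.4270, 33/89=0.3708, 4/89=0.0449, 14/89=0.1573
Σpᵢ² = 0.4270² + 0.3708² + 0.0449² + 0.1573² = 0.182329 + 0.137493 + 0.002016 + 0.024743 = 0.346581
B = 1 / 0.346581 = 2.8853
Bₛ = (B − 1)/(n − 1) = (2.8853 − 1)/(4 − 1) = 1.8853/3 = 0.6284

0.63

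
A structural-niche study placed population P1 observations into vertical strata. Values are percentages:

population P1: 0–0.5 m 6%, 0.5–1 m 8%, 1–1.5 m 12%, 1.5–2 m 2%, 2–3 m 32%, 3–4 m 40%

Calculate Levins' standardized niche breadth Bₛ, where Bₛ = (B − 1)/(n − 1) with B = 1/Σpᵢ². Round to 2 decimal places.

Convert percentages to proportions (divide by 100).
Σpᵢ² = 0.06² + 0.08² + 0.12² + 0.02² + 0.32² + 0.40² = 0.0036 + 0.0064 + 0.0144 + 0.0004 + 0.1024 + 0.1600 = 0.2872
B = 1 / 0.2872 = 3.4819
Bₛ = (B − 1)/(n − 1) = (3.4819 − 1)/(6 − 1) = 2.4819/5 = 0.4964

0.50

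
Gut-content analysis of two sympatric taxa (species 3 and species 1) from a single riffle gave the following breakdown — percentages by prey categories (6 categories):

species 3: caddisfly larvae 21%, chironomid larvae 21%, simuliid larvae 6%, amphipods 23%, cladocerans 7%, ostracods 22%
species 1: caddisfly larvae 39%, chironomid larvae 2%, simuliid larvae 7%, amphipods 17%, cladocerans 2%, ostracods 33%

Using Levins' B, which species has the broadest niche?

Convert percentages to proportions (divide by 100).
Σp_3ᵢ² = 0.21² + 0.21² + 0.06² + 0.23² + 0.07² + 0.22² = 0.0441 + 0.0441 + 0.0036 + 0.0529 + 0.0049 + 0.0484 = 0.1980
B_3 = 1 / 0.1980 = 5.0505
Σp_1ᵢ² = 0.39² + 0.02² + 0.07² + 0.17² + 0.02² + 0.33² = 0.1521 + 0.0004 + 0.0049 + 0.0289 + 0.0004 + 0.1089 = 0.2956
B_1 = 1 / 0.2956 = 3.3829
Highest B → broadest niche (most generalist): species 3 (B = 5.05).

species 3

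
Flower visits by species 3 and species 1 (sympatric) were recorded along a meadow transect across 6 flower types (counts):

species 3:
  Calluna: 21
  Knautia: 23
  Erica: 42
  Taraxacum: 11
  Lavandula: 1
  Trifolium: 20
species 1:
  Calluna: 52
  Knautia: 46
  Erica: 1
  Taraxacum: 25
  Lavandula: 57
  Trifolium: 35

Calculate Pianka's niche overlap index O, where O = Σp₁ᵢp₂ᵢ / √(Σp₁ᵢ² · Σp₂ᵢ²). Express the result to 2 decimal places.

0.57

Proportions for species 3 (n=118): 21/118=0.1780, 23/118=0.1949, 42/118=0.3559, 11/118=0.0932, 1/118=0.0085, 20/118=0.1695
Proportions for species 1 (n=216): 52/216=0.2407, 46/216=0.2130, 1/216=0.0046, 25/216=0.1157, 57/216=0.2639, 35/216=0.1620
Σ p₁ᵢp₂ᵢ = 0.042845 + 0.041514 + 0.001637 + 0.010783 + 0.002243 + 0.027459 = 0.126481
Σp_1ᵢ² = 0.1780² + 0.1949² + 0.3559² + 0.0932² + 0.0085² + 0.1695² = 0.031684 + 0.037986 + 0.126665 + 0.008686 + 0.000072 + 0.028730 = 0.233823
Σp_2ᵢ² = 0.2407² + 0.2130² + 0.0046² + 0.1157² + 0.2639² + 0.1620² = 0.057936 + 0.045369 + 0.000021 + 0.013386 + 0.069643 + 0.026244 = 0.212599
O = 0.126481 / √(0.233823 × 0.212599) = 0.126481 / 0.2229586 = 0.5673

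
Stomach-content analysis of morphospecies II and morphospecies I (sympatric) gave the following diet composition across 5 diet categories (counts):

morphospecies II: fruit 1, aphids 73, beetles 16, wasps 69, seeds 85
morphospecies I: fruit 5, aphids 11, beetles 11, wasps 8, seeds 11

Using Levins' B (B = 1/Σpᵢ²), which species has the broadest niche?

Proportions for morphospecies II (n=244): 1/244=0.0041, 73/244=0.2992, 16/244=0.0656, 69/244=0.2828, 85/244=0.3484
Proportions for morphospecies I (n=46): 5/46=0.1087, 11/46=0.2391, 11/46=0.2391, 8/46=0.1739, 11/46=0.2391
Σp_IIᵢ² = 0.0041² + 0.2992² + 0.0656² + 0.2828² + 0.3484² = 0.000017 + 0.089521 + 0.004303 + 0.079976 + 0.121383 = 0.295200
B_II = 1 / 0.295200 = 3.3875
Σp_Iᵢ² = 0.1087² + 0.2391² + 0.2391² + 0.1739² + 0.2391² = 0.011816 + 0.057169 + 0.057169 + 0.030241 + 0.057169 = 0.213564
B_I = 1 / 0.213564 = 4.6824
Highest B → broadest niche (most generalist): morphospecies I (B = 4.68).

morphospecies I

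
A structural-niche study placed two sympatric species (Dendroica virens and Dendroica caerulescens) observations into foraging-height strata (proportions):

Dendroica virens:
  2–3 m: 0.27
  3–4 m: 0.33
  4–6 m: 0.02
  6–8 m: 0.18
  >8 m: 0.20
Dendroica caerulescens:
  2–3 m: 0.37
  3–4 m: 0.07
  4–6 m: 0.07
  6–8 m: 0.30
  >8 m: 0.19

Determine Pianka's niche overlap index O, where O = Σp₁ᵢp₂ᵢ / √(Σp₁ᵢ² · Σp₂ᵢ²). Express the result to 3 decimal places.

Σ p₁ᵢp₂ᵢ = 0.0999 + 0.0231 + 0.0014 + 0.0540 + 0.0380 = 0.2164
Σp_1ᵢ² = 0.27² + 0.33² + 0.02² + 0.18² + 0.20² = 0.0729 + 0.1089 + 0.0004 + 0.0324 + 0.0400 = 0.2546
Σp_2ᵢ² = 0.37² + 0.07² + 0.07² + 0.30² + 0.19² = 0.1369 + 0.0049 + 0.0049 + 0.0900 + 0.0361 = 0.2728
O = 0.2164 / √(0.2546 × 0.2728) = 0.2164 / 0.263543 = 0.82112

0.821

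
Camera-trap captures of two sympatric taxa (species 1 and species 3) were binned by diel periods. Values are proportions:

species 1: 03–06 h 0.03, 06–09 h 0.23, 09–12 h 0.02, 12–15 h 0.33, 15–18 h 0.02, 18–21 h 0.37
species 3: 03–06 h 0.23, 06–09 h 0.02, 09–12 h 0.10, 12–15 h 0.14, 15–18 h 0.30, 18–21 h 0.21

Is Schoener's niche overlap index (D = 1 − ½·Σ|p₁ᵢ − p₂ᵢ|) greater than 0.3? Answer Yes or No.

Σ|p₁ᵢ − p₂ᵢ| = 0.20 + 0.21 + 0.08 + 0.19 + 0.28 + 0.16 = 1.12
D = 1 − ½ × 1.12 = 1 − 0.560 = 0.4400
D = 0.4400 > 0.3 → Yes.

Yes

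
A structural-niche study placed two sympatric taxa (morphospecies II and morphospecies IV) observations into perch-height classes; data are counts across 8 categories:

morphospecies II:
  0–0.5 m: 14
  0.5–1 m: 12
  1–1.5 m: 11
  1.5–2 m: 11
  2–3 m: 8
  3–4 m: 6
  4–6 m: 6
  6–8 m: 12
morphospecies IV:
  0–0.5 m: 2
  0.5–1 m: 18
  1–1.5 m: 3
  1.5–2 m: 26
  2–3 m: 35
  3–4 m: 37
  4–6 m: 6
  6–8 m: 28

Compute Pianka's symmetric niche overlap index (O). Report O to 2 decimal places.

Proportions for morphospecies II (n=80): 14/80=0.1750, 12/80=0.1500, 11/80=0.1375, 11/80=0.1375, 8/80=0.1000, 6/80=0.0750, 6/80=0.0750, 12/80=0.1500
Proportions for morphospecies IV (n=155): 2/155=0.0129, 18/155=0.1161, 3/155=0.0194, 26/155=0.1677, 35/155=0.2258, 37/155=0.2387, 6/155=0.0387, 28/155=0.1806
Σ p₁ᵢp₂ᵢ = 0.002258 + 0.017415 + 0.002668 + 0.023059 + 0.022580 + 0.017903 + 0.002903 + 0.027090 = 0.115876
Σp_1ᵢ² = 0.1750² + 0.1500² + 0.1375² + 0.1375² + 0.1000² + 0.0750² + 0.0750² + 0.1500² = 0.030625 + 0.022500 + 0.018906 + 0.018906 + 0.010000 + 0.005625 + 0.005625 + 0.022500 = 0.134687
Σp_2ᵢ² = 0.0129² + 0.1161² + 0.0194² + 0.1677² + 0.2258² + 0.2387² + 0.0387² + 0.1806² = 0.000166 + 0.013479 + 0.000376 + 0.028123 + 0.050986 + 0.056978 + 0.001498 + 0.032616 = 0.184222
O = 0.115876 / √(0.134687 × 0.184222) = 0.115876 / 0.1575192 = 0.7356

0.74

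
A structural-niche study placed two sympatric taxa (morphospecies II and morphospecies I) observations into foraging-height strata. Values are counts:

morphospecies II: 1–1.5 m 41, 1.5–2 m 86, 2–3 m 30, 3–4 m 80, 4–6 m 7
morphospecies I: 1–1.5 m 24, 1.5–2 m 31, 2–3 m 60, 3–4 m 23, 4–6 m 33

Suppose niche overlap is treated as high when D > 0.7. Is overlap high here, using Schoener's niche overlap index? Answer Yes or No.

Proportions for morphospecies II (n=244): 41/244=0.1680, 86/244=0.3525, 30/244=0.1230, 80/244=0.3279, 7/244=0.0287
Proportions for morphospecies I (n=171): 24/171=0.1404, 31/171=0.1813, 60/171=0.3509, 23/171=0.1345, 33/171=0.1930
Σ|p₁ᵢ − p₂ᵢ| = 0.0276 + 0.1712 + 0.2279 + 0.1934 + 0.1643 = 0.7844
D = 1 − ½ × 0.7844 = 1 − 0.39220 = 0.60780
D = 0.60780 < 0.7 → No.

No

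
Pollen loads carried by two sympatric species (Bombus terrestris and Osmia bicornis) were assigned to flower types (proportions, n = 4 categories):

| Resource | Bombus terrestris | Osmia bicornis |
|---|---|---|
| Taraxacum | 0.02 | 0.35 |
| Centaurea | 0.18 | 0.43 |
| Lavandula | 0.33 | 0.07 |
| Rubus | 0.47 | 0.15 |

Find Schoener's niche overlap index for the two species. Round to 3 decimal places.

Σ|p₁ᵢ − p₂ᵢ| = 0.33 + 0.25 + 0.26 + 0.32 = 1.16
D = 1 − ½ × 1.16 = 1 − 0.580 = 0.42000

0.420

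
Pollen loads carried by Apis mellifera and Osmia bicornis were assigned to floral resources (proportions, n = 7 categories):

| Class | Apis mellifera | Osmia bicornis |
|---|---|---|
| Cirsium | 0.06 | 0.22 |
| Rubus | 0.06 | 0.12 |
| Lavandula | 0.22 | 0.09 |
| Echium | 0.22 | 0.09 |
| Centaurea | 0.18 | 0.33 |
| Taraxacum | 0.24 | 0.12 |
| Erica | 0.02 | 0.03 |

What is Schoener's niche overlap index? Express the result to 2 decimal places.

Σ|p₁ᵢ − p₂ᵢ| = 0.16 + 0.06 + 0.13 + 0.13 + 0.15 + 0.12 + 0.01 = 0.76
D = 1 − ½ × 0.76 = 1 − 0.380 = 0.6200

0.62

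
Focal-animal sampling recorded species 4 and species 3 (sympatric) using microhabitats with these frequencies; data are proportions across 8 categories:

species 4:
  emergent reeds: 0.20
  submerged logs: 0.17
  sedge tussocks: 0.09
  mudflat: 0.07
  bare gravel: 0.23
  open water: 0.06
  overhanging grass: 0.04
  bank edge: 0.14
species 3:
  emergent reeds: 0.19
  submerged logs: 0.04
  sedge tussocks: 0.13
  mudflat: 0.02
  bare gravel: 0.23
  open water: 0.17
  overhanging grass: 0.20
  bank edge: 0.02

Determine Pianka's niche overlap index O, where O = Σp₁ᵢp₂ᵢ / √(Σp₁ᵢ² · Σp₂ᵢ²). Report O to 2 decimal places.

Σ p₁ᵢp₂ᵢ = 0.0380 + 0.0068 + 0.0117 + 0.0014 + 0.0529 + 0.0102 + 0.0080 + 0.0028 = 0.1318
Σp_1ᵢ² = 0.20² + 0.17² + 0.09² + 0.07² + 0.23² + 0.06² + 0.04² + 0.14² = 0.0400 + 0.0289 + 0.0081 + 0.0049 + 0.0529 + 0.0036 + 0.0016 + 0.0196 = 0.1596
Σp_2ᵢ² = 0.19² + 0.04² + 0.13² + 0.02² + 0.23² + 0.17² + 0.20² + 0.02² = 0.0361 + 0.0016 + 0.0169 + 0.0004 + 0.0529 + 0.0289 + 0.0400 + 0.0004 = 0.1772
O = 0.1318 / √(0.1596 × 0.1772) = 0.1318 / 0.16817 = 0.7837

0.78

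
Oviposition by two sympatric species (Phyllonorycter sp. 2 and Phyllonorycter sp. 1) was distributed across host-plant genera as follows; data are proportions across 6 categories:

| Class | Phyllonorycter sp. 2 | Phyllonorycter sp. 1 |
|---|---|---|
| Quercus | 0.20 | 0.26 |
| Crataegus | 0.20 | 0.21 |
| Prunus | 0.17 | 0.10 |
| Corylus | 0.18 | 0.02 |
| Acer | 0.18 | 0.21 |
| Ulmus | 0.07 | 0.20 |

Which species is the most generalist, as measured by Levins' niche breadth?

Phyllonorycter sp. 2

Σp_2ᵢ² = 0.20² + 0.20² + 0.17² + 0.18² + 0.18² + 0.07² = 0.0400 + 0.0400 + 0.0289 + 0.0324 + 0.0324 + 0.0049 = 0.1786
B_2 = 1 / 0.1786 = 5.5991
Σp_1ᵢ² = 0.26² + 0.21² + 0.10² + 0.02² + 0.21² + 0.20² = 0.0676 + 0.0441 + 0.0100 + 0.0004 + 0.0441 + 0.0400 = 0.2062
B_1 = 1 / 0.2062 = 4.8497
Highest B → broadest niche (most generalist): Phyllonorycter sp. 2 (B = 5.60).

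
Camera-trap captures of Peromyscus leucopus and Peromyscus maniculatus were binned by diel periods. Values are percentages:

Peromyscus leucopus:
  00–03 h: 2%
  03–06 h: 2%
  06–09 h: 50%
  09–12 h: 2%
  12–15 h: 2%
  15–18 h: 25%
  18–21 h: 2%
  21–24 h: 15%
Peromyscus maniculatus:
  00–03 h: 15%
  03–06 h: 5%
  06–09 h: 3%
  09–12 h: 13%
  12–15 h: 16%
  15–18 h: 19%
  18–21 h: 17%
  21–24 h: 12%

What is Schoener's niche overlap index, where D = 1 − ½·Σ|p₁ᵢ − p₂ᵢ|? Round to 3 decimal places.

0.440

Convert percentages to proportions (divide by 100).
Σ|p₁ᵢ − p₂ᵢ| = 0.13 + 0.03 + 0.47 + 0.11 + 0.14 + 0.06 + 0.15 + 0.03 = 1.12
D = 1 − ½ × 1.12 = 1 − 0.560 = 0.44000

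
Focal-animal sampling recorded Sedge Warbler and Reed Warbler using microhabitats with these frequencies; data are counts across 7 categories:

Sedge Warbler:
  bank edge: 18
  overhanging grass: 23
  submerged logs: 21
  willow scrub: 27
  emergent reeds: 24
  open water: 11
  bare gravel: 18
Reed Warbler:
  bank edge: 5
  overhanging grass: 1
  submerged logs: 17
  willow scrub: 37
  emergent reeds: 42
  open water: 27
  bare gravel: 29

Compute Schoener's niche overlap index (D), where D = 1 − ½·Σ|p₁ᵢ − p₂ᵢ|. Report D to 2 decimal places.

Proportions for Sedge Warbler (n=142): 18/142=0.1268, 23/142=0.1620, 21/142=0.1479, 27/142=0.1901, 24/142=0.1690, 11/142=0.0775, 18/142=0.1268
Proportions for Reed Warbler (n=158): 5/158=0.0316, 1/158=0.0063, 17/158=0.1076, 37/158=0.2342, 42/158=0.2658, 27/158=0.1709, 29/158=0.1835
Σ|p₁ᵢ − p₂ᵢ| = 0.0952 + 0.1557 + 0.0403 + 0.0441 + 0.0968 + 0.0934 + 0.0567 = 0.5822
D = 1 − ½ × 0.5822 = 1 − 0.29110 = 0.70890

0.71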